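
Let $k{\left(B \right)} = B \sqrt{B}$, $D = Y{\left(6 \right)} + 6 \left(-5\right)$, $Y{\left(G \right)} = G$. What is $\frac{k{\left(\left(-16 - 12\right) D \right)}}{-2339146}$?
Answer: $- \frac{1344 \sqrt{42}}{1169573} \approx -0.0074473$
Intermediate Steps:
$D = -24$ ($D = 6 + 6 \left(-5\right) = 6 - 30 = -24$)
$k{\left(B \right)} = B^{\frac{3}{2}}$
$\frac{k{\left(\left(-16 - 12\right) D \right)}}{-2339146} = \frac{\left(\left(-16 - 12\right) \left(-24\right)\right)^{\frac{3}{2}}}{-2339146} = \left(\left(-28\right) \left(-24\right)\right)^{\frac{3}{2}} \left(- \frac{1}{2339146}\right) = 672^{\frac{3}{2}} \left(- \frac{1}{2339146}\right) = 2688 \sqrt{42} \left(- \frac{1}{2339146}\right) = - \frac{1344 \sqrt{42}}{1169573}$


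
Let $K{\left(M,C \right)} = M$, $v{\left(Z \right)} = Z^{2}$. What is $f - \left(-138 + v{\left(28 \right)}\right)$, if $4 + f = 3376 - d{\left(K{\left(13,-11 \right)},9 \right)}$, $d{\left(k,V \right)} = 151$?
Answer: $2575$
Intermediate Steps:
$f = 3221$ ($f = -4 + \left(3376 - 151\right) = -4 + 3225 = 3221$)
$f - \left(-138 + v{\left(28 \right)}\right) = 3221 + \left(138 - 28^{2}\right) = 3221 + \left(138 - 784\right) = 3221 - 646 = 2575$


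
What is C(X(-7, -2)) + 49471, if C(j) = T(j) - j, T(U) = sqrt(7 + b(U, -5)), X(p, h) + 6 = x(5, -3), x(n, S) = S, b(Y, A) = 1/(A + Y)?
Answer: 49480 + sqrt(1358)/14 ≈ 49483.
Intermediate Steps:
X(p, h) = -9 (X(p, h) = -6 - 3 = -9)
T(U) = sqrt(7 + 1/(-5 + U))
C(j) = sqrt((-34 + 7*j)/(-5 + j)) - j
C(X(-7, -2)) + 49471 = (sqrt((-34 + 7*(-9))/(-5 - 9)) - 1*(-9)) + 49471 = (sqrt((-34 - 63)/(-14)) + 9) + 49471 = (sqrt(-1/14*(-97)) + 9) + 49471 = (sqrt(97/14) + 9) + 49471 = (sqrt(1358)/14 + 9) + 49471 = (9 + sqrt(1358)/14) + 49471 = 49480 + sqrt(1358)/14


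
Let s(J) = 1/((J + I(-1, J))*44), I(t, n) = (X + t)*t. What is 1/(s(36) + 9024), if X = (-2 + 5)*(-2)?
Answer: 1892/17073409 ≈ 0.00011082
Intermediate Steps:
X = -6 (X = 3*(-2) = -6)
I(t, n) = t*(-6 + t) (I(t, n) = (-6 + t)*t = t*(-6 + t))
s(J) = 1/(44*(7 + J)) (s(J) = 1/((J - (-6 - 1))*44) = (1/44)/(J - 1*(-7)) = (1/44)/(J + 7) = (1/44)/(7 + J) = 1/(44*(7 + J)))
1/(s(36) + 9024) = 1/(1/(44*(7 + 36)) + 9024) = 1/((1/44)/43 + 9024) = 1/((1/44)*(1/43) + 9024) = 1/(1/1892 + 9024) = 1/(17073409/1892) = 1892/17073409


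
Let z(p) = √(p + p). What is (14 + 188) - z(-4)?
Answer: 202 - 2*I*√2 ≈ 202.0 - 2.8284*I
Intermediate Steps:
z(p) = √2*√p (z(p) = √(2*p) = √2*√p)
(14 + 188) - z(-4) = (14 + 188) - √2*√(-4) = 202 - √2*2*I = 202 - 2*I*√2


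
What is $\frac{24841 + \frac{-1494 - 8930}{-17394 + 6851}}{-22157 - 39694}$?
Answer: $- \frac{87303029}{217365031} \approx -0.40164$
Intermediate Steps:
$\frac{24841 + \frac{-1494 - 8930}{-17394 + 6851}}{-22157 - 39694} = \frac{24841 - \frac{10424}{-10543}}{-61851} = \left(24841 - - \frac{10424}{10543}\right) \left(- \frac{1}{61851}\right) = \left(24841 + \frac{10424}{10543}\right) \left(- \frac{1}{61851}\right) = \frac{261909087}{10543} \left(- \frac{1}{61851}\right) = - \frac{87303029}{217365031}$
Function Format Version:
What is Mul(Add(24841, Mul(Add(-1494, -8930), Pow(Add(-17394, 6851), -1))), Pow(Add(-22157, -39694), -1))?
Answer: Rational(-87303029, 217365031) ≈ -0.40164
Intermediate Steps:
Mul(Add(24841, Mul(Add(-1494, -8930), Pow(Add(-17394, 6851), -1))), Pow(Add(-22157, -39694), -1)) = Mul(Add(24841, Mul(-10424, Pow(-10543, -1))), Pow(-61851, -1)) = Mul(Add(24841, Mul(-10424, Rational(-1, 10543))), Rational(-1, 61851)) = Mul(Add(24841, Rational(10424, 10543)), Rational(-1, 61851)) = Mul(Rational(261909087, 10543), Rational(-1, 61851)) = Rational(-87303029, 217365031)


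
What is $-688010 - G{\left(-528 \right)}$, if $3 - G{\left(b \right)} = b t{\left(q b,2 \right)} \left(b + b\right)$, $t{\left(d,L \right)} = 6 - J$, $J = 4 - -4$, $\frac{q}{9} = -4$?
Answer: $-1803149$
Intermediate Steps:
$q = -36$ ($q = 9 \left(-4\right) = -36$)
$J = 8$ ($J = 4 + 4 = 8$)
$t{\left(d,L \right)} = -2$ ($t{\left(d,L \right)} = 6 - 8 = -2$)
$G{\left(b \right)} = 3 + 4 b^{2}$ ($G{\left(b \right)} = 3 - b \left(- 2 \left(b + b\right)\right) = 3 - b \left(- 2 \cdot 2 b\right) = 3 - b \left(- 4 b\right) = 3 - - 4 b^{2} = 3 + 4 b^{2}$)
$-688010 - G{\left(-528 \right)} = -688010 - \left(3 + 4 \left(-528\right)^{2}\right) = -688010 - \left(3 + 4 \cdot 278784\right) = -688010 - \left(3 + 1115136\right) = -688010 - 1115139 = -1803149$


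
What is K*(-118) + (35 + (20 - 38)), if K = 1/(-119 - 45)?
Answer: 1453/82 ≈ 17.720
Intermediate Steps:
K = -1/164 (K = 1/(-164) = -1/164 ≈ -0.0060976)
K*(-118) + (35 + (20 - 38)) = -1/164*(-118) + (35 + (20 - 38)) = 59/82 + (35 - 18) = 59/82 + 17 = 1453/82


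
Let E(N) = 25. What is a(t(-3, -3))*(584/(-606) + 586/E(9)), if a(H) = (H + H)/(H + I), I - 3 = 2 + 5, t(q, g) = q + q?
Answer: -170258/2525 ≈ -67.429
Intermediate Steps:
t(q, g) = 2*q
I = 10 (I = 3 + (2 + 5) = 3 + 7 = 10)
a(H) = 2*H/(10 + H) (a(H) = (H + H)/(H + 10) = (2*H)/(10 + H) = 2*H/(10 + H))
a(t(-3, -3))*(584/(-606) + 586/E(9)) = (2*(2*(-3))/(10 + 2*(-3)))*(584/(-606) + 586/25) = (2*(-6)/(10 - 6))*(584*(-1/606) + 586*(1/25)) = (2*(-6)/4)*(-292/303 + 586/25) = (2*(-6)*(1/4))*(170258/7575) = -3*170258/7575 = -170258/2525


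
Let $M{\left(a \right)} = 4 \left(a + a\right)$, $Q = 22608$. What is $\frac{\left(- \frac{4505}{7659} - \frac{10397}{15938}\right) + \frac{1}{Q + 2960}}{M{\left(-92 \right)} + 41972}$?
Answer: $- \frac{1935836870821}{64350093895521408} \approx -3.0083 \cdot 10^{-5}$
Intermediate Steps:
$M{\left(a \right)} = 8 a$ ($M{\left(a \right)} = 4 \cdot 2 a = 8 a$)
$\frac{\left(- \frac{4505}{7659} - \frac{10397}{15938}\right) + \frac{1}{Q + 2960}}{M{\left(-92 \right)} + 41972} = \frac{\left(- \frac{4505}{7659} - \frac{10397}{15938}\right) + \frac{1}{22608 + 2960}}{8 \left(-92\right) + 41972} = \frac{\left(\left(-4505\right) \frac{1}{7659} - \frac{10397}{15938}\right) + \frac{1}{25568}}{-736 + 41972} = \frac{\left(- \frac{4505}{7659} - \frac{10397}{15938}\right) + \frac{1}{25568}}{41236} = \left(- \frac{151431313}{122069142} + \frac{1}{25568}\right) \frac{1}{41236} = \left(- \frac{1935836870821}{1560531911328}\right) \frac{1}{41236} = - \frac{1935836870821}{64350093895521408}$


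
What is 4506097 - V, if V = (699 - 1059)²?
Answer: 4376497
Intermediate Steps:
V = 129600 (V = (-360)² = 129600)
4506097 - V = 4506097 - 1*129600 = 4506097 - 129600 = 4376497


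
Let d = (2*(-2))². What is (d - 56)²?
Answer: 1600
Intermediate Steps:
d = 16 (d = (-4)² = 16)
(d - 56)² = (16 - 56)² = (-40)² = 1600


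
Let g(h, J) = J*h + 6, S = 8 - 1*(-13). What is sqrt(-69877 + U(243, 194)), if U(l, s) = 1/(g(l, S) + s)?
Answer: I*sqrt(1965067642190)/5303 ≈ 264.34*I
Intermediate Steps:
S = 21 (S = 8 + 13 = 21)
g(h, J) = 6 + J*h
U(l, s) = 1/(6 + s + 21*l) (U(l, s) = 1/((6 + 21*l) + s) = 1/(6 + s + 21*l))
sqrt(-69877 + U(243, 194)) = sqrt(-69877 + 1/(6 + 194 + 21*243)) = sqrt(-69877 + 1/(6 + 194 + 5103)) = sqrt(-69877 + 1/5303) = sqrt(-370557730/5303) = I*sqrt(1965067642190)/5303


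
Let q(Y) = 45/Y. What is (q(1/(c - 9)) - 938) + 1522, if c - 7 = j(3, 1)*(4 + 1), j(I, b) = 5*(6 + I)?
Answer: 10619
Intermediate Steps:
j(I, b) = 30 + 5*I
c = 232 (c = 7 + (30 + 5*3)*(4 + 1) = 7 + (30 + 15)*5 = 7 + 45*5 = 7 + 225 = 232)
(q(1/(c - 9)) - 938) + 1522 = (45/(1/(232 - 9)) - 938) + 1522 = (45/(1/223) - 938) + 1522 = (45*223 - 938) + 1522 = (10035 - 938) + 1522 = 9097 + 1522 = 10619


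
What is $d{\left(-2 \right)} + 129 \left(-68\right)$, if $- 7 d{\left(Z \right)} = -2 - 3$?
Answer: $- \frac{61399}{7} \approx -8771.3$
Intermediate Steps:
$d{\left(Z \right)} = \frac{5}{7}$ ($d{\left(Z \right)} = - \frac{-2 - 3}{7} = \left(- \frac{1}{7}\right) \left(-5\right) = \frac{5}{7}$)
$d{\left(-2 \right)} + 129 \left(-68\right) = \frac{5}{7} + 129 \left(-68\right) = \frac{5}{7} - 8772 = - \frac{61399}{7}$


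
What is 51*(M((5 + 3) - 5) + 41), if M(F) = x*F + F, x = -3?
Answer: 1785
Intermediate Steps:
M(F) = -2*F (M(F) = -3*F + F = -2*F)
51*(M((5 + 3) - 5) + 41) = 51*(-2*((5 + 3) - 5) + 41) = 51*(-2*(8 - 5) + 41) = 51*(-2*3 + 41) = 51*(-6 + 41) = 51*35 = 1785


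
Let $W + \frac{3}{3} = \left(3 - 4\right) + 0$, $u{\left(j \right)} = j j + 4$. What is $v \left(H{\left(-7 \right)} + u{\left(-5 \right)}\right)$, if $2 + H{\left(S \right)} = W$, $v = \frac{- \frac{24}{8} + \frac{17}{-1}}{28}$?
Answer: $- \frac{125}{7} \approx -17.857$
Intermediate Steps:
$u{\left(j \right)} = 4 + j^{2}$ ($u{\left(j \right)} = j^{2} + 4 = 4 + j^{2}$)
$v = - \frac{5}{7}$ ($v = \left(\left(-24\right) \frac{1}{8} + 17 \left(-1\right)\right) \frac{1}{28} = \left(-3 - 17\right) \frac{1}{28} = \left(-20\right) \frac{1}{28} = - \frac{5}{7} \approx -0.71429$)
$W = -2$ ($W = -1 + \left(\left(3 - 4\right) + 0\right) = -1 + \left(-1 + 0\right) = -1 - 1 = -2$)
$H{\left(S \right)} = -4$ ($H{\left(S \right)} = -2 - 2 = -4$)
$v \left(H{\left(-7 \right)} + u{\left(-5 \right)}\right) = - \frac{5 \left(-4 + \left(4 + \left(-5\right)^{2}\right)\right)}{7} = - \frac{5 \left(-4 + \left(4 + 25\right)\right)}{7} = - \frac{5 \left(-4 + 29\right)}{7} = \left(- \frac{5}{7}\right) 25 = - \frac{125}{7}$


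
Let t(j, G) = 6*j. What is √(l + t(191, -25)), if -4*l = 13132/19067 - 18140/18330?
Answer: √5599674453034611066/69899622 ≈ 33.854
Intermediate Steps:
l = 5258291/69899622 (l = -(13132/19067 - 18140/18330)/4 = -(13132*(1/19067) - 18140*1/18330)/4 = -(13132/19067 - 1814/1833)/4 = -¼*(-10516582/34949811) = 5258291/69899622 ≈ 0.075226)
√(l + t(191, -25)) = √(5258291/69899622 + 6*191) = √(5258291/69899622 + 1146) = √(80110225103/69899622) = √5599674453034611066/69899622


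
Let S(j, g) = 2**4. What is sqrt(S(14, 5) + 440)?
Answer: 2*sqrt(114) ≈ 21.354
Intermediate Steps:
S(j, g) = 16
sqrt(S(14, 5) + 440) = sqrt(16 + 440) = sqrt(456) = 2*sqrt(114)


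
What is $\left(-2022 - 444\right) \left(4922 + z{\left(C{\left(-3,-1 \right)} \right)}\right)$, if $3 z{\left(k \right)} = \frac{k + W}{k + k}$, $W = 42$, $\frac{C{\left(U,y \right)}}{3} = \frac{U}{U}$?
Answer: $-12143817$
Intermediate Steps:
$C{\left(U,y \right)} = 3$ ($C{\left(U,y \right)} = 3 \frac{U}{U} = 3 \cdot 1 = 3$)
$z{\left(k \right)} = \frac{42 + k}{6 k}$ ($z{\left(k \right)} = \frac{\left(k + 42\right) \frac{1}{k + k}}{3} = \frac{\left(42 + k\right) \frac{1}{2 k}}{3} = \frac{\frac{1}{2} \frac{1}{k} \left(42 + k\right)}{3} = \frac{42 + k}{6 k}$)
$\left(-2022 - 444\right) \left(4922 + z{\left(C{\left(-3,-1 \right)} \right)}\right) = \left(-2022 - 444\right) \left(4922 + \frac{42 + 3}{6 \cdot 3}\right) = - 2466 \left(4922 + \frac{1}{6} \cdot \frac{1}{3} \cdot 45\right) = - 2466 \left(4922 + \frac{5}{2}\right) = \left(-2466\right) \frac{9849}{2} = -12143817$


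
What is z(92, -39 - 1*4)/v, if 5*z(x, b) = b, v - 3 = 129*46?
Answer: -43/29685 ≈ -0.0014485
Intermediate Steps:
v = 5937 (v = 3 + 129*46 = 3 + 5934 = 5937)
z(x, b) = b/5
z(92, -39 - 1*4)/v = ((-39 - 1*4)/5)/5937 = ((-39 - 4)/5)*(1/5937) = ((⅕)*(-43))*(1/5937) = -43/5*1/5937 = -43/29685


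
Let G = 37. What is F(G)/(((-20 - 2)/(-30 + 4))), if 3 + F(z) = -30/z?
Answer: -1833/407 ≈ -4.5037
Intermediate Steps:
F(z) = -3 - 30/z
F(G)/(((-20 - 2)/(-30 + 4))) = (-3 - 30/37)/(((-20 - 2)/(-30 + 4))) = (-3 - 30*1/37)/((-22/(-26))) = (-3 - 30/37)/((-22*(-1/26))) = -141/(37*11/13) = -141/37*13/11 = -1833/407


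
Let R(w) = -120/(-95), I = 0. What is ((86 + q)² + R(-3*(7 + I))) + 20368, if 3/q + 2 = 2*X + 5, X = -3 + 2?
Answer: 537515/19 ≈ 28290.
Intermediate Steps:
X = -1
q = 3 (q = 3/(-2 + (2*(-1) + 5)) = 3/(-2 + (-2 + 5)) = 3/(-2 + 3) = 3/1 = 3*1 = 3)
R(w) = 24/19 (R(w) = -120*(-1/95) = 24/19)
((86 + q)² + R(-3*(7 + I))) + 20368 = ((86 + 3)² + 24/19) + 20368 = (89² + 24/19) + 20368 = (7921 + 24/19) + 20368 = 150523/19 + 20368 = 537515/19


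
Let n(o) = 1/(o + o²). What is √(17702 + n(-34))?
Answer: √22284765690/1122 ≈ 133.05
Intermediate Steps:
√(17702 + n(-34)) = √(17702 + 1/((-34)*(1 - 34))) = √(17702 - 1/34/(-33)) = √(17702 - 1/34*(-1/33)) = √(17702 + 1/1122) = √(19861645/1122) = √22284765690/1122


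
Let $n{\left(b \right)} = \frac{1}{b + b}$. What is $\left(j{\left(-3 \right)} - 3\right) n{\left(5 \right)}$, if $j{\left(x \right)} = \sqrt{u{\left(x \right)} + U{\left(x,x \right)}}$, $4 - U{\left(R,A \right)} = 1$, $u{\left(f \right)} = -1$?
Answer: $- \frac{3}{10} + \frac{\sqrt{2}}{10} \approx -0.15858$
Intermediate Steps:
$n{\left(b \right)} = \frac{1}{2 b}$
$U{\left(R,A \right)} = 3$ ($U{\left(R,A \right)} = 4 - 1 = 3$)
$j{\left(x \right)} = \sqrt{2}$ ($j{\left(x \right)} = \sqrt{-1 + 3} = \sqrt{2}$)
$\left(j{\left(-3 \right)} - 3\right) n{\left(5 \right)} = \left(\sqrt{2} - 3\right) \frac{1}{2 \cdot 5} = \left(-3 + \sqrt{2}\right) \frac{1}{2} \cdot \frac{1}{5} = \left(-3 + \sqrt{2}\right) \frac{1}{10} = - \frac{3}{10} + \frac{\sqrt{2}}{10}$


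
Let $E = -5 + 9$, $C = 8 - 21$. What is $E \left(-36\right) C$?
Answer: $1872$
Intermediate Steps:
$C = -13$ ($C = 8 - 21 = -13$)
$E = 4$
$E \left(-36\right) C = 4 \left(-36\right) \left(-13\right) = \left(-144\right) \left(-13\right) = 1872$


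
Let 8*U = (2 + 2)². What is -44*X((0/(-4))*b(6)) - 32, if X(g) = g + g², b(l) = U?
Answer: -32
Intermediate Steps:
U = 2 (U = (2 + 2)²/8 = (⅛)*4² = (⅛)*16 = 2)
b(l) = 2
-44*X((0/(-4))*b(6)) - 32 = -44*(0/(-4))*2*(1 + (0/(-4))*2) - 32 = -44*(0*(-¼))*2*(1 + (0*(-¼))*2) - 32 = -44*0*2*(1 + 0*2) - 32 = -0*(1 + 0) - 32 = -0 - 32 = -44*0 - 32 = 0 - 32 = -32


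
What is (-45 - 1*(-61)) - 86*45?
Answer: -3854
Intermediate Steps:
(-45 - 1*(-61)) - 86*45 = (-45 + 61) - 3870 = 16 - 3870 = -3854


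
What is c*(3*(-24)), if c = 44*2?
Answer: -6336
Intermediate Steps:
c = 88
c*(3*(-24)) = 88*(3*(-24)) = 88*(-72) = -6336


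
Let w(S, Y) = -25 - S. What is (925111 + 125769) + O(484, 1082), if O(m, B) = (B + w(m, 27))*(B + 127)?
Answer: 1743637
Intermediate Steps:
O(m, B) = (127 + B)*(-25 + B - m) (O(m, B) = (B + (-25 - m))*(B + 127) = (-25 + B - m)*(127 + B) = (127 + B)*(-25 + B - m))
(925111 + 125769) + O(484, 1082) = (925111 + 125769) + (-3175 + 1082² - 127*484 + 102*1082 - 1*1082*484) = 1050880 + (-3175 + 1170724 - 61468 + 110364 - 523688) = 1050880 + 692757 = 1743637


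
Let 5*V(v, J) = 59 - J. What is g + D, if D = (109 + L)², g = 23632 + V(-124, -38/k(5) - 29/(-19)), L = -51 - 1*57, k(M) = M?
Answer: 11231857/475 ≈ 23646.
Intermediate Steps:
L = -108 (L = -51 - 57 = -108)
V(v, J) = 59/5 - J/5 (V(v, J) = (59 - J)/5 = 59/5 - J/5)
g = 11231382/475 (g = 23632 + (59/5 - (-38/5 - 29/(-19))/5) = 23632 + (59/5 - (-38*⅕ - 29*(-1/19))/5) = 23632 + (59/5 - (-38/5 + 29/19)/5) = 23632 + (59/5 - ⅕*(-577/95)) = 23632 + (59/5 + 577/475) = 23632 + 6182/475 = 11231382/475 ≈ 23645.)
D = 1 (D = (109 - 108)² = 1² = 1)
g + D = 11231382/475 + 1 = 11231857/475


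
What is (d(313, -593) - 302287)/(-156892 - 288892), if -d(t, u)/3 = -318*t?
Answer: 3685/445784 ≈ 0.0082663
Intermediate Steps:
d(t, u) = 954*t (d(t, u) = -(-954)*t = 954*t)
(d(313, -593) - 302287)/(-156892 - 288892) = (954*313 - 302287)/(-156892 - 288892) = (298602 - 302287)/(-445784) = -3685*(-1/445784) = 3685/445784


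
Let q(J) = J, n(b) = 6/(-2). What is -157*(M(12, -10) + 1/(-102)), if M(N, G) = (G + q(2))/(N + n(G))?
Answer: 43175/306 ≈ 141.09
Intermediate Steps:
n(b) = -3 (n(b) = 6*(-½) = -3)
M(N, G) = (2 + G)/(-3 + N) (M(N, G) = (G + 2)/(N - 3) = (2 + G)/(-3 + N))
-157*(M(12, -10) + 1/(-102)) = -157*((2 - 10)/(-3 + 12) + 1/(-102)) = -157*(-8/9 - 1/102) = -157*(-275/306) = 43175/306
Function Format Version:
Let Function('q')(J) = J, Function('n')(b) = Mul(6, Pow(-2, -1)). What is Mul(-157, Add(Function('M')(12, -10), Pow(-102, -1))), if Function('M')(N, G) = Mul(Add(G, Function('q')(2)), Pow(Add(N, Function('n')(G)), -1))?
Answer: Rational(43175, 306) ≈ 141.09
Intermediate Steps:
Function('n')(b) = -3 (Function('n')(b) = Mul(6, Rational(-1, 2)) = -3)
Function('M')(N, G) = Mul(Pow(Add(-3, N), -1), Add(2, G)) (Function('M')(N, G) = Mul(Add(G, 2), Pow(Add(N, -3), -1)) = Mul(Add(2, G), Pow(Add(-3, N), -1)) = Mul(Pow(Add(-3, N), -1), Add(2, G)))
Mul(-157, Add(Function('M')(12, -10), Pow(-102, -1))) = Mul(-157, Add(Mul(Pow(Add(-3, 12), -1), Add(2, -10)), Pow(-102, -1))) = Mul(-157, Add(Mul(Pow(9, -1), -8), Rational(-1, 102))) = Mul(-157, Add(Mul(Rational(1, 9), -8), Rational(-1, 102))) = Mul(-157, Add(Rational(-8, 9), Rational(-1, 102))) = Mul(-157, Rational(-275, 306)) = Rational(43175, 306)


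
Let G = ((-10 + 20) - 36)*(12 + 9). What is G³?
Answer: -162771336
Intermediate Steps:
G = -546 (G = (10 - 36)*21 = -26*21 = -546)
G³ = (-546)³ = -162771336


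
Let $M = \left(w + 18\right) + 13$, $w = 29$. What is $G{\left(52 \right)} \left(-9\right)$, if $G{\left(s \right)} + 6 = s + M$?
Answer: $-954$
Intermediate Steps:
$M = 60$ ($M = \left(29 + 18\right) + 13 = 47 + 13 = 60$)
$G{\left(s \right)} = 54 + s$ ($G{\left(s \right)} = -6 + \left(s + 60\right) = -6 + \left(60 + s\right) = 54 + s$)
$G{\left(52 \right)} \left(-9\right) = \left(54 + 52\right) \left(-9\right) = 106 \left(-9\right) = -954$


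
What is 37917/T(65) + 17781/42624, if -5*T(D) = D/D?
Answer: -2693617753/14208 ≈ -1.8958e+5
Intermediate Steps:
T(D) = -1/5 (T(D) = -D/(5*D) = -1/5*1 = -1/5)
37917/T(65) + 17781/42624 = 37917/(-1/5) + 17781/42624 = 37917*(-5) + 17781*(1/42624) = -189585 + 5927/14208 = -2693617753/14208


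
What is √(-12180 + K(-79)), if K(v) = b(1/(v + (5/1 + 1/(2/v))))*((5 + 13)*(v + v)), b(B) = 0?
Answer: 2*I*√3045 ≈ 110.36*I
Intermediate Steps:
K(v) = 0 (K(v) = 0*((5 + 13)*(v + v)) = 0*(18*(2*v)) = 0*(36*v) = 0)
√(-12180 + K(-79)) = √(-12180 + 0) = √(-12180) = 2*I*√3045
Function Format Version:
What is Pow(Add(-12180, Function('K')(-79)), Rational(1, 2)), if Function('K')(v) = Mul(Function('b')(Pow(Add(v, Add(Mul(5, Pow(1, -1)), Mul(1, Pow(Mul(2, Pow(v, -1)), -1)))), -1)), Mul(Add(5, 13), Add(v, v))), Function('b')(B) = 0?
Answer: Mul(2, I, Pow(3045, Rational(1, 2))) ≈ Mul(110.36, I)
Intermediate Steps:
Function('K')(v) = 0 (Function('K')(v) = Mul(0, Mul(Add(5, 13), Add(v, v))) = Mul(0, Mul(18, Mul(2, v))) = Mul(0, Mul(36, v)) = 0)
Pow(Add(-12180, Function('K')(-79)), Rational(1, 2)) = Pow(Add(-12180, 0), Rational(1, 2)) = Pow(-12180, Rational(1, 2)) = Mul(2, I, Pow(3045, Rational(1, 2)))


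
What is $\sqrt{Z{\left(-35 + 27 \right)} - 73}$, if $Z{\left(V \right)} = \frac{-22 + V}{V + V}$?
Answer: $\frac{i \sqrt{1138}}{4} \approx 8.4336 i$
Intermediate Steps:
$Z{\left(V \right)} = \frac{-22 + V}{2 V}$
$\sqrt{Z{\left(-35 + 27 \right)} - 73} = \sqrt{\frac{-22 + \left(-35 + 27\right)}{2 \left(-35 + 27\right)} - 73} = \sqrt{\frac{-22 - 8}{2 \left(-8\right)} - 73} = \sqrt{\frac{1}{2} \left(- \frac{1}{8}\right) \left(-30\right) - 73} = \sqrt{\frac{15}{8} - 73} = \sqrt{- \frac{569}{8}} = \frac{i \sqrt{1138}}{4}$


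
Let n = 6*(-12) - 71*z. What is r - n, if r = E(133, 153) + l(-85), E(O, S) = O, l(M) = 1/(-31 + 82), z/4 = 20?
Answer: 300136/51 ≈ 5885.0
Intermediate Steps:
z = 80 (z = 4*20 = 80)
l(M) = 1/51
n = -5752 (n = 6*(-12) - 71*80 = -72 - 5680 = -5752)
r = 6784/51 (r = 133 + 1/51 = 6784/51 ≈ 133.02)
r - n = 6784/51 - 1*(-5752) = 6784/51 + 5752 = 300136/51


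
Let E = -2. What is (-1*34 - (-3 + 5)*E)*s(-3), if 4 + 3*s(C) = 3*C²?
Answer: -230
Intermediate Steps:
s(C) = -4/3 + C² (s(C) = -4/3 + (3*C²)/3 = -4/3 + C²)
(-1*34 - (-3 + 5)*E)*s(-3) = (-1*34 - (-3 + 5)*(-2))*(-4/3 + (-3)²) = (-34 - 2*(-2))*(-4/3 + 9) = (-34 - 1*(-4))*(23/3) = (-34 + 4)*(23/3) = -30*23/3 = -230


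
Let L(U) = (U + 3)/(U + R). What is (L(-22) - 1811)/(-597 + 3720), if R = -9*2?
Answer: -72421/124920 ≈ -0.57974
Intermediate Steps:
R = -18
L(U) = (3 + U)/(-18 + U) (L(U) = (U + 3)/(U - 18) = (3 + U)/(-18 + U))
(L(-22) - 1811)/(-597 + 3720) = ((3 - 22)/(-18 - 22) - 1811)/(-597 + 3720) = (-19/(-40) - 1811)/3123 = (-1/40*(-19) - 1811)*(1/3123) = (19/40 - 1811)*(1/3123) = -72421/40*1/3123 = -72421/124920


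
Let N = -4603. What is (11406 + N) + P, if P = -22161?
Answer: -15358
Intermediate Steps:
(11406 + N) + P = (11406 - 4603) - 22161 = 6803 - 22161 = -15358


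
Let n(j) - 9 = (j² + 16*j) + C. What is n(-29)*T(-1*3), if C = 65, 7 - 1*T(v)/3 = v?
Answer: 13530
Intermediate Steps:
T(v) = 21 - 3*v
n(j) = 74 + j² + 16*j (n(j) = 9 + ((j² + 16*j) + 65) = 9 + (65 + j² + 16*j) = 74 + j² + 16*j)
n(-29)*T(-1*3) = (74 + (-29)² + 16*(-29))*(21 - (-3)*3) = (74 + 841 - 464)*(21 - 3*(-3)) = 451*(21 + 9) = 451*30 = 13530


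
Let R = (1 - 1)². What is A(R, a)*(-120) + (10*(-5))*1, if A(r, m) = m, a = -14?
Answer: 1630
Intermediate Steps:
R = 0 (R = 0² = 0)
A(R, a)*(-120) + (10*(-5))*1 = -14*(-120) + (10*(-5))*1 = 1680 - 50*1 = 1680 - 50 = 1630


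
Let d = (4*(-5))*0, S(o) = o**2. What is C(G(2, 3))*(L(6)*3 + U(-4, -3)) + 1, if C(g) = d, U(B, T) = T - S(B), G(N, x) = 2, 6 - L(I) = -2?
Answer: 1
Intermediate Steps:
L(I) = 8 (L(I) = 6 - 1*(-2) = 6 + 2 = 8)
U(B, T) = T - B**2
d = 0 (d = -20*0 = 0)
C(g) = 0
C(G(2, 3))*(L(6)*3 + U(-4, -3)) + 1 = 0*(8*3 + (-3 - 1*(-4)**2)) + 1 = 0*(24 + (-3 - 1*16)) + 1 = 0*(24 + (-3 - 16)) + 1 = 0*(24 - 19) + 1 = 0*5 + 1 = 0 + 1 = 1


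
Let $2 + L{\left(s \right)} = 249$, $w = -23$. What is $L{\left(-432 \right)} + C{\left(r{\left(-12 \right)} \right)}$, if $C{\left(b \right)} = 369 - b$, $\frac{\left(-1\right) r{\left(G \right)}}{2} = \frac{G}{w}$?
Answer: $\frac{14192}{23} \approx 617.04$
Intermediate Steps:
$L{\left(s \right)} = 247$ ($L{\left(s \right)} = -2 + 249 = 247$)
$r{\left(G \right)} = \frac{2 G}{23}$ ($r{\left(G \right)} = - 2 \frac{G}{-23} = - 2 G \left(- \frac{1}{23}\right) = - 2 \left(- \frac{G}{23}\right) = \frac{2 G}{23}$)
$L{\left(-432 \right)} + C{\left(r{\left(-12 \right)} \right)} = 247 + \left(369 - \frac{2}{23} \left(-12\right)\right) = 247 + \left(369 - - \frac{24}{23}\right) = 247 + \left(369 + \frac{24}{23}\right) = 247 + \frac{8511}{23} = \frac{14192}{23}$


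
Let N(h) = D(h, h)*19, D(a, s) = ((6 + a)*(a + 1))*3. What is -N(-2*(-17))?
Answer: -79800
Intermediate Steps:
D(a, s) = 3*(1 + a)*(6 + a) (D(a, s) = ((6 + a)*(1 + a))*3 = ((1 + a)*(6 + a))*3 = 3*(1 + a)*(6 + a))
N(h) = 342 + 57*h² + 399*h (N(h) = (18 + 3*h² + 21*h)*19 = 342 + 57*h² + 399*h)
-N(-2*(-17)) = -(342 + 57*(-2*(-17))² + 399*(-2*(-17))) = -(342 + 57*34² + 399*34) = -(342 + 57*1156 + 13566) = -(342 + 65892 + 13566) = -1*79800 = -79800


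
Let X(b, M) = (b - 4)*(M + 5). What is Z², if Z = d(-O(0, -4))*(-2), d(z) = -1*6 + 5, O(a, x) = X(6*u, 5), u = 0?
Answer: 4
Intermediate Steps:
X(b, M) = (-4 + b)*(5 + M)
O(a, x) = -40 (O(a, x) = -20 - 4*5 + 5*(6*0) + 5*(6*0) = -20 - 20 + 5*0 + 5*0 = -20 - 20 + 0 + 0 = -40)
d(z) = -1 (d(z) = -6 + 5 = -1)
Z = 2 (Z = -1*(-2) = 2)
Z² = 2² = 4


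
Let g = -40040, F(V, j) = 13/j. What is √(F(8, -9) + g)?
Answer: I*√360373/3 ≈ 200.1*I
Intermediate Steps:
√(F(8, -9) + g) = √(13/(-9) - 40040) = √(13*(-⅑) - 40040) = √(-13/9 - 40040) = √(-360373/9) = I*√360373/3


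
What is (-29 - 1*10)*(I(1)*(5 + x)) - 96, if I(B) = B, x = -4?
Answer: -135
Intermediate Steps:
(-29 - 1*10)*(I(1)*(5 + x)) - 96 = (-29 - 1*10)*(1*(5 - 4)) - 96 = (-29 - 10)*(1*1) - 96 = -39*1 - 96 = -39 - 96 = -135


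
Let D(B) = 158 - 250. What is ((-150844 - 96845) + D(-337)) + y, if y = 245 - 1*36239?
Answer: -283775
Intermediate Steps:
y = -35994 (y = 245 - 36239 = -35994)
D(B) = -92
((-150844 - 96845) + D(-337)) + y = ((-150844 - 96845) - 92) - 35994 = (-247689 - 92) - 35994 = -247781 - 35994 = -283775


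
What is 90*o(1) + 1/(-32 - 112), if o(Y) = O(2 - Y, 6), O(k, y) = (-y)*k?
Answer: -77761/144 ≈ -540.01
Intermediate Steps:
O(k, y) = -k*y
o(Y) = -12 + 6*Y (o(Y) = -1*(2 - Y)*6 = -12 + 6*Y)
90*o(1) + 1/(-32 - 112) = 90*(-12 + 6*1) + 1/(-32 - 112) = 90*(-12 + 6) + 1/(-144) = 90*(-6) - 1/144 = -540 - 1/144 = -77761/144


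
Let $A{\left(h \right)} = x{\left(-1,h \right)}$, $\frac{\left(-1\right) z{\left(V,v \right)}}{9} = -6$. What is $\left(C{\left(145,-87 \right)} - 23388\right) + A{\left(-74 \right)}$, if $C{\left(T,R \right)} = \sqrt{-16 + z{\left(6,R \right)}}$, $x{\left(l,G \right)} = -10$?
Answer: $-23398 + \sqrt{38} \approx -23392.0$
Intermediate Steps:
$z{\left(V,v \right)} = 54$ ($z{\left(V,v \right)} = \left(-9\right) \left(-6\right) = 54$)
$A{\left(h \right)} = -10$
$C{\left(T,R \right)} = \sqrt{38}$ ($C{\left(T,R \right)} = \sqrt{-16 + 54} = \sqrt{38}$)
$\left(C{\left(145,-87 \right)} - 23388\right) + A{\left(-74 \right)} = \left(\sqrt{38} - 23388\right) - 10 = \left(-23388 + \sqrt{38}\right) - 10 = -23398 + \sqrt{38}$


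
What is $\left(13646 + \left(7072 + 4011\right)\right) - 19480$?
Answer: $5249$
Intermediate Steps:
$\left(13646 + \left(7072 + 4011\right)\right) - 19480 = \left(13646 + 11083\right) - 19480 = 24729 - 19480 = 5249$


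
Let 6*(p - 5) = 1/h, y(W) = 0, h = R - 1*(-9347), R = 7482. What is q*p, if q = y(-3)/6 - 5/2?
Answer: -2524355/201948 ≈ -12.500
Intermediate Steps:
h = 16829 (h = 7482 - 1*(-9347) = 7482 + 9347 = 16829)
p = 504871/100974 (p = 5 + (⅙)/16829 = 5 + (⅙)*(1/16829) = 5 + 1/100974 = 504871/100974 ≈ 5.0000)
q = -5/2 (q = 0/6 - 5/2 = 0*(⅙) - 5*½ = 0 - 5/2 = -5/2 ≈ -2.5000)
q*p = -5/2*504871/100974 = -2524355/201948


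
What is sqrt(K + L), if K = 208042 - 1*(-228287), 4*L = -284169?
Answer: sqrt(1461147)/2 ≈ 604.39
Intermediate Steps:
L = -284169/4 (L = (1/4)*(-284169) = -284169/4 ≈ -71042.)
K = 436329 (K = 208042 + 228287 = 436329)
sqrt(K + L) = sqrt(436329 - 284169/4) = sqrt(1461147/4) = sqrt(1461147)/2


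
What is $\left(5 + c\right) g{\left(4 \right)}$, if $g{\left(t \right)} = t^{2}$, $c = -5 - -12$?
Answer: $192$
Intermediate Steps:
$c = 7$ ($c = -5 + 12 = 7$)
$\left(5 + c\right) g{\left(4 \right)} = \left(5 + 7\right) 4^{2} = 12 \cdot 16 = 192$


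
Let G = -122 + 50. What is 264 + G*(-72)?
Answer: 5448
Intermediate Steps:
G = -72
264 + G*(-72) = 264 - 72*(-72) = 264 + 5184 = 5448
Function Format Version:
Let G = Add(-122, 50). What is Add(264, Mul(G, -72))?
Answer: 5448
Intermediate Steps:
G = -72
Add(264, Mul(G, -72)) = Add(264, Mul(-72, -72)) = Add(264, 5184) = 5448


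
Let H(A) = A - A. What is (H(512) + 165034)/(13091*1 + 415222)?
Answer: 165034/428313 ≈ 0.38531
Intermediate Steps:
H(A) = 0
(H(512) + 165034)/(13091*1 + 415222) = (0 + 165034)/(13091*1 + 415222) = 165034/(13091 + 415222) = 165034/428313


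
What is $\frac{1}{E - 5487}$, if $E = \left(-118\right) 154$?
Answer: $- \frac{1}{23659} \approx -4.2267 \cdot 10^{-5}$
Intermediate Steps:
$E = -18172$
$\frac{1}{E - 5487} = \frac{1}{-18172 - 5487} = \frac{1}{-23659} = - \frac{1}{23659}$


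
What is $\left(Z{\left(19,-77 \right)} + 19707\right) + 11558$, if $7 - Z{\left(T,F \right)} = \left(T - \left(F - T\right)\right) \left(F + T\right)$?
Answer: $37942$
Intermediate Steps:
$Z{\left(T,F \right)} = 7 - \left(F + T\right) \left(- F + 2 T\right)$ ($Z{\left(T,F \right)} = 7 - \left(T - \left(F - T\right)\right) \left(F + T\right) = 7 - \left(- F + 2 T\right) \left(F + T\right) = 7 - \left(F + T\right) \left(- F + 2 T\right)$)
$\left(Z{\left(19,-77 \right)} + 19707\right) + 11558 = \left(\left(7 + \left(-77\right)^{2} - 2 \cdot 19^{2} - \left(-77\right) 19\right) + 19707\right) + 11558 = \left(\left(7 + 5929 - 722 + 1463\right) + 19707\right) + 11558 = \left(6677 + 19707\right) + 11558 = 26384 + 11558 = 37942$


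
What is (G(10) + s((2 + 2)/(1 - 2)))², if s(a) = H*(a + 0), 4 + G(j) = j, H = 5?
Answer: 196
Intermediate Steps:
G(j) = -4 + j
s(a) = 5*a (s(a) = 5*(a + 0) = 5*a)
(G(10) + s((2 + 2)/(1 - 2)))² = ((-4 + 10) + 5*((2 + 2)/(1 - 2)))² = (6 + 5*(4/(-1)))² = (6 + 5*(4*(-1)))² = (6 + 5*(-4))² = (6 - 20)² = (-14)² = 196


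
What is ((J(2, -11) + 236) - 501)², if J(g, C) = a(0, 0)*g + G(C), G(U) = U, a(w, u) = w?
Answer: 76176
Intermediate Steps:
J(g, C) = C (J(g, C) = 0*g + C = 0 + C = C)
((J(2, -11) + 236) - 501)² = ((-11 + 236) - 501)² = (225 - 501)² = (-276)² = 76176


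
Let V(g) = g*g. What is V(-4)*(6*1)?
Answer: 96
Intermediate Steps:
V(g) = g²
V(-4)*(6*1) = (-4)²*(6*1) = 16*6 = 96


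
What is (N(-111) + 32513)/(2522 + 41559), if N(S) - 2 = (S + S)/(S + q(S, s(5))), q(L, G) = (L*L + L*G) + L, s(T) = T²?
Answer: 1365629/1851402 ≈ 0.73762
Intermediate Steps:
q(L, G) = L + L² + G*L (q(L, G) = (L² + G*L) + L = L + L² + G*L)
N(S) = 2 + 2*S/(S + S*(26 + S)) (N(S) = 2 + (S + S)/(S + S*(1 + 5² + S)) = 2 + (2*S)/(S + S*(1 + 25 + S)) = 2 + (2*S)/(S + S*(26 + S)) = 2 + 2*S/(S + S*(26 + S)))
(N(-111) + 32513)/(2522 + 41559) = (2*(28 - 111)/(27 - 111) + 32513)/(2522 + 41559) = (2*(-83)/(-84) + 32513)/44081 = (2*(-1/84)*(-83) + 32513)*(1/44081) = (83/42 + 32513)*(1/44081) = (1365629/42)*(1/44081) = 1365629/1851402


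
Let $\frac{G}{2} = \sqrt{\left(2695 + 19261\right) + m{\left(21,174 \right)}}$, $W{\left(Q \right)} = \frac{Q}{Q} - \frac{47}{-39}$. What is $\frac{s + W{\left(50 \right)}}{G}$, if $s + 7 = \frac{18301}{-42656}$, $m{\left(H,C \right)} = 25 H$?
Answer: $- \frac{8690411 \sqrt{22481}}{74798063808} \approx -0.01742$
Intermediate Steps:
$W{\left(Q \right)} = \frac{86}{39}$ ($W{\left(Q \right)} = 1 - - \frac{47}{39} = 1 + \frac{47}{39} = \frac{86}{39}$)
$G = 2 \sqrt{22481}$ ($G = 2 \sqrt{\left(2695 + 19261\right) + 25 \cdot 21} = 2 \sqrt{21956 + 525} = 2 \sqrt{22481} \approx 299.87$)
$s = - \frac{316893}{42656}$ ($s = -7 + \frac{18301}{-42656} = -7 + 18301 \left(- \frac{1}{42656}\right) = -7 - \frac{18301}{42656} = - \frac{316893}{42656} \approx -7.429$)
$\frac{s + W{\left(50 \right)}}{G} = \frac{- \frac{316893}{42656} + \frac{86}{39}}{2 \sqrt{22481}} = - \frac{8690411 \frac{\sqrt{22481}}{44962}}{1663584} = - \frac{8690411 \sqrt{22481}}{74798063808}$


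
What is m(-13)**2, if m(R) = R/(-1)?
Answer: 169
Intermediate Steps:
m(R) = -R (m(R) = R*(-1) = -R)
m(-13)**2 = (-1*(-13))**2 = 13**2 = 169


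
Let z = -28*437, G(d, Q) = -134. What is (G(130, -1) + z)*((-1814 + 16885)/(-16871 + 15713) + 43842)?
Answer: -313913273525/579 ≈ -5.4216e+8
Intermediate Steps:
z = -12236
(G(130, -1) + z)*((-1814 + 16885)/(-16871 + 15713) + 43842) = (-134 - 12236)*((-1814 + 16885)/(-16871 + 15713) + 43842) = -12370*(15071/(-1158) + 43842) = -12370*(15071*(-1/1158) + 43842) = -12370*(-15071/1158 + 43842) = -12370*50753965/1158 = -313913273525/579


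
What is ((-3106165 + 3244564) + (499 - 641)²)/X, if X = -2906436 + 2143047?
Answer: -158563/763389 ≈ -0.20771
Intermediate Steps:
X = -763389
((-3106165 + 3244564) + (499 - 641)²)/X = ((-3106165 + 3244564) + (499 - 641)²)/(-763389) = (138399 + (-142)²)*(-1/763389) = (138399 + 20164)*(-1/763389) = 158563*(-1/763389) = -158563/763389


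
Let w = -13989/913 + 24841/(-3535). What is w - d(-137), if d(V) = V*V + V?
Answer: -60206072508/3227455 ≈ -18654.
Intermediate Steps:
w = -72130948/3227455 (w = -13989*1/913 + 24841*(-1/3535) = -13989/913 - 24841/3535 = -72130948/3227455 ≈ -22.349)
d(V) = V + V² (d(V) = V² + V = V + V²)
w - d(-137) = -72130948/3227455 - (-137)*(1 - 137) = -72130948/3227455 - (-137)*(-136) = -72130948/3227455 - 1*18632 = -72130948/3227455 - 18632 = -60206072508/3227455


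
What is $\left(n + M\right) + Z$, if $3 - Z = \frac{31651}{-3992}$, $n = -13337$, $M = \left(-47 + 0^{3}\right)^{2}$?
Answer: $- \frac{44379349}{3992} \approx -11117.0$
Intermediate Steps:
$M = 2209$ ($M = \left(-47 + 0\right)^{2} = \left(-47\right)^{2} = 2209$)
$Z = \frac{43627}{3992}$ ($Z = 3 - \frac{31651}{-3992} = 3 - 31651 \left(- \frac{1}{3992}\right) = 3 - - \frac{31651}{3992} = 3 + \frac{31651}{3992} = \frac{43627}{3992} \approx 10.929$)
$\left(n + M\right) + Z = \left(-13337 + 2209\right) + \frac{43627}{3992} = -11128 + \frac{43627}{3992} = - \frac{44379349}{3992}$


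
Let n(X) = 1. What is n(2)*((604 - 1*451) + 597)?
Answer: 750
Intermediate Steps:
n(2)*((604 - 1*451) + 597) = 1*((604 - 1*451) + 597) = 1*((604 - 451) + 597) = 1*(153 + 597) = 1*750 = 750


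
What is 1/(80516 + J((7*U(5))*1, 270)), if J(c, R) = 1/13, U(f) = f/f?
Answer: 13/1046709 ≈ 1.2420e-5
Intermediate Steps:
U(f) = 1
J(c, R) = 1/13
1/(80516 + J((7*U(5))*1, 270)) = 1/(80516 + 1/13) = 1/(1046709/13) = 13/1046709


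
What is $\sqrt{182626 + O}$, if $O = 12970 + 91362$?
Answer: $\sqrt{286958} \approx 535.68$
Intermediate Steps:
$O = 104332$
$\sqrt{182626 + O} = \sqrt{182626 + 104332} = \sqrt{286958}$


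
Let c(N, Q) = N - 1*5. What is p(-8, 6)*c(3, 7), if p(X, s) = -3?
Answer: 6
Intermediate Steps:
c(N, Q) = -5 + N (c(N, Q) = N - 5 = -5 + N)
p(-8, 6)*c(3, 7) = -3*(-5 + 3) = -3*(-2) = 6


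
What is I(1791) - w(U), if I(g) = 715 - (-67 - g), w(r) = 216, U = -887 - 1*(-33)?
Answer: 2357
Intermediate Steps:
U = -854 (U = -887 + 33 = -854)
I(g) = 782 + g (I(g) = 715 + (67 + g) = 782 + g)
I(1791) - w(U) = (782 + 1791) - 1*216 = 2573 - 216 = 2357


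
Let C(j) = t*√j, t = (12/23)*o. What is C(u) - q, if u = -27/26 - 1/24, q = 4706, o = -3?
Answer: -4706 - 3*I*√26286/299 ≈ -4706.0 - 1.6267*I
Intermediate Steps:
t = -36/23 (t = (12/23)*(-3) = -36/23 ≈ -1.5652)
u = -337/312 (u = -27*1/26 - 1*1/24 = -27/26 - 1/24 = -337/312 ≈ -1.0801)
C(j) = -36*√j/23
C(u) - q = -3*I*√26286/299 - 1*4706 = -3*I*√26286/299 - 4706 = -4706 - 3*I*√26286/299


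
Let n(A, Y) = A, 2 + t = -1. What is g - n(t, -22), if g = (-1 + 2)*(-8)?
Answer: -5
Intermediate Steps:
t = -3 (t = -2 - 1 = -3)
g = -8 (g = 1*(-8) = -8)
g - n(t, -22) = -8 - 1*(-3) = -8 + 3 = -5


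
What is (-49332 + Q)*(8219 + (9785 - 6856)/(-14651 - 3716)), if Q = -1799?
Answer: -7718502807164/18367 ≈ -4.2024e+8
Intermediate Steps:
(-49332 + Q)*(8219 + (9785 - 6856)/(-14651 - 3716)) = (-49332 - 1799)*(8219 + (9785 - 6856)/(-14651 - 3716)) = -51131*(8219 + 2929/(-18367)) = -51131*(8219 + 2929*(-1/18367)) = -51131*(8219 - 2929/18367) = -51131*150955444/18367 = -7718502807164/18367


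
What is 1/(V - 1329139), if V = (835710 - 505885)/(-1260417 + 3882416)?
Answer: -2621999/3485000799036 ≈ -7.5237e-7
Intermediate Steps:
V = 329825/2621999 ≈ 0.12579
1/(V - 1329139) = 1/(329825/2621999 - 1329139) = 1/(-3485000799036/2621999) = -2621999/3485000799036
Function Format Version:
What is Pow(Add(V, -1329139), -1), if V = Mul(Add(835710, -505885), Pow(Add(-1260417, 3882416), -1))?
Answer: Rational(-2621999, 3485000799036) ≈ -7.5237e-7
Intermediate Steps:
V = Rational(329825, 2621999) (V = Mul(329825, Pow(2621999, -1)) = Mul(329825, Rational(1, 2621999)) = Rational(329825, 2621999) ≈ 0.12579)
Pow(Add(V, -1329139), -1) = Pow(Add(Rational(329825, 2621999), -1329139), -1) = Pow(Rational(-3485000799036, 2621999), -1) = Rational(-2621999, 3485000799036)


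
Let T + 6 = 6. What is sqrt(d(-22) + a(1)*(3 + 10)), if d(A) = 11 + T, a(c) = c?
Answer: 2*sqrt(6) ≈ 4.8990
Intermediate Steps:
T = 0 (T = -6 + 6 = 0)
d(A) = 11 (d(A) = 11 + 0 = 11)
sqrt(d(-22) + a(1)*(3 + 10)) = sqrt(11 + 1*(3 + 10)) = sqrt(11 + 1*13) = sqrt(11 + 13) = sqrt(24) = 2*sqrt(6)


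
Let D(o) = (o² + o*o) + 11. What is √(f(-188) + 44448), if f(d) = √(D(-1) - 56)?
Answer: √(44448 + I*√43) ≈ 210.83 + 0.016*I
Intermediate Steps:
D(o) = 11 + 2*o² (D(o) = (o² + o²) + 11 = 2*o² + 11 = 11 + 2*o²)
f(d) = I*√43 (f(d) = √((11 + 2*(-1)²) - 56) = √((11 + 2*1) - 56) = √((11 + 2) - 56) = √(13 - 56) = √(-43) = I*√43)
√(f(-188) + 44448) = √(I*√43 + 44448) = √(44448 + I*√43)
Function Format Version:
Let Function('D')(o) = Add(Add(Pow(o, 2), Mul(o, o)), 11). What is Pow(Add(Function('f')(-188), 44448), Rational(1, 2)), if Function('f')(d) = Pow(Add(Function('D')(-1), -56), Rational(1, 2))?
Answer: Pow(Add(44448, Mul(I, Pow(43, Rational(1, 2)))), Rational(1, 2)) ≈ Add(210.83, Mul(0.016, I))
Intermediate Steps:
Function('D')(o) = Add(11, Mul(2, Pow(o, 2))) (Function('D')(o) = Add(Add(Pow(o, 2), Pow(o, 2)), 11) = Add(Mul(2, Pow(o, 2)), 11) = Add(11, Mul(2, Pow(o, 2))))
Function('f')(d) = Mul(I, Pow(43, Rational(1, 2))) (Function('f')(d) = Pow(Add(Add(11, Mul(2, Pow(-1, 2))), -56), Rational(1, 2)) = Pow(Add(Add(11, Mul(2, 1)), -56), Rational(1, 2)) = Pow(Add(Add(11, 2), -56), Rational(1, 2)) = Pow(Add(13, -56), Rational(1, 2)) = Pow(-43, Rational(1, 2)) = Mul(I, Pow(43, Rational(1, 2))))
Pow(Add(Function('f')(-188), 44448), Rational(1, 2)) = Pow(Add(Mul(I, Pow(43, Rational(1, 2))), 44448), Rational(1, 2)) = Pow(Add(44448, Mul(I, Pow(43, Rational(1, 2)))), Rational(1, 2))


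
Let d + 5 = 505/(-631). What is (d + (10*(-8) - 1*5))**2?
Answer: 3282717025/398161 ≈ 8244.7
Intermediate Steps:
d = -3660/631 (d = -5 + 505/(-631) = -5 + 505*(-1/631) = -5 - 505/631 = -3660/631 ≈ -5.8003)
(d + (10*(-8) - 1*5))**2 = (-3660/631 + (10*(-8) - 1*5))**2 = (-3660/631 + (-80 - 5))**2 = (-3660/631 - 85)**2 = (-57295/631)**2 = 3282717025/398161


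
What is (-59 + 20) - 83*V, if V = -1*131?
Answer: 10834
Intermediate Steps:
V = -131
(-59 + 20) - 83*V = (-59 + 20) - 83*(-131) = -39 + 10873 = 10834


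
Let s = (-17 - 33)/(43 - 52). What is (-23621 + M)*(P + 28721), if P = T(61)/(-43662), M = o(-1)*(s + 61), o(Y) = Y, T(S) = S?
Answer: -133670607193154/196479 ≈ -6.8033e+8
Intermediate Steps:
s = 50/9 (s = -50/(-9) = -50*(-⅑) = 50/9 ≈ 5.5556)
M = -599/9 (M = -(50/9 + 61) = -1*599/9 = -599/9 ≈ -66.556)
P = -61/43662 (P = 61/(-43662) = 61*(-1/43662) = -61/43662 ≈ -0.0013971)
(-23621 + M)*(P + 28721) = (-23621 - 599/9)*(-61/43662 + 28721) = -213188/9*1254016241/43662 = -133670607193154/196479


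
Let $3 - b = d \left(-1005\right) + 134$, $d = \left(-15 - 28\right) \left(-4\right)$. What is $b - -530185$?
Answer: $702914$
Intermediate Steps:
$d = 172$ ($d = \left(-43\right) \left(-4\right) = 172$)
$b = 172729$ ($b = 3 - \left(172 \left(-1005\right) + 134\right) = 3 - \left(-172860 + 134\right) = 3 - -172726 = 3 + 172726 = 172729$)
$b - -530185 = 172729 - -530185 = 172729 + 530185 = 702914$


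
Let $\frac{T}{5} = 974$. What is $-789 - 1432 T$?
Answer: $-6974629$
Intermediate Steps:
$T = 4870$ ($T = 5 \cdot 974 = 4870$)
$-789 - 1432 T = -789 - 6973840 = -6974629$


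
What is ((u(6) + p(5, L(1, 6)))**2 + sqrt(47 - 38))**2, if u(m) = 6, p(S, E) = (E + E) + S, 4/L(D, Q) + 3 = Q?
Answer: 2917264/81 ≈ 36016.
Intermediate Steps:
L(D, Q) = 4/(-3 + Q)
p(S, E) = S + 2*E (p(S, E) = 2*E + S = S + 2*E)
((u(6) + p(5, L(1, 6)))**2 + sqrt(47 - 38))**2 = ((6 + (5 + 2*(4/(-3 + 6))))**2 + sqrt(47 - 38))**2 = ((6 + (5 + 2*(4/3)))**2 + sqrt(9))**2 = ((6 + (5 + 2*(4*(1/3))))**2 + 3)**2 = ((6 + (5 + 2*(4/3)))**2 + 3)**2 = ((6 + (5 + 8/3))**2 + 3)**2 = ((6 + 23/3)**2 + 3)**2 = ((41/3)**2 + 3)**2 = (1681/9 + 3)**2 = (1708/9)**2 = 2917264/81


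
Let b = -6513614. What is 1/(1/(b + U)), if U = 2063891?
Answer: -4449723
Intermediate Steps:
1/(1/(b + U)) = 1/(1/(-6513614 + 2063891)) = 1/(1/(-4449723)) = 1/(-1/4449723) = -4449723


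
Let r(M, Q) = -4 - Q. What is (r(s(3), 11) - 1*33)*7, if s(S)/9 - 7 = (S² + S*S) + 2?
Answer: -336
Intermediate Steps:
s(S) = 81 + 18*S² (s(S) = 63 + 9*((S² + S*S) + 2) = 63 + 9*((S² + S²) + 2) = 63 + 9*(2*S² + 2) = 63 + 9*(2 + 2*S²) = 63 + (18 + 18*S²) = 81 + 18*S²)
(r(s(3), 11) - 1*33)*7 = ((-4 - 1*11) - 1*33)*7 = ((-4 - 11) - 33)*7 = (-15 - 33)*7 = -48*7 = -336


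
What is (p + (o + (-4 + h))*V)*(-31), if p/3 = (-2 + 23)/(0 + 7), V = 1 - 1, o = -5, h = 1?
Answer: -279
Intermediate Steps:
V = 0
p = 9 (p = 3*((-2 + 23)/(0 + 7)) = 3*(21/7) = 3*(21*(1/7)) = 3*3 = 9)
(p + (o + (-4 + h))*V)*(-31) = (9 + (-5 + (-4 + 1))*0)*(-31) = (9 + (-5 - 3)*0)*(-31) = (9 - 8*0)*(-31) = (9 + 0)*(-31) = 9*(-31) = -279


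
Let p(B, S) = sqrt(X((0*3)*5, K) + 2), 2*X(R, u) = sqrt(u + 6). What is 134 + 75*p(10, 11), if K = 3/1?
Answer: 134 + 75*sqrt(14)/2 ≈ 274.31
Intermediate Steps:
K = 3 (K = 3*1 = 3)
X(R, u) = sqrt(6 + u)/2 (X(R, u) = sqrt(u + 6)/2 = sqrt(6 + u)/2)
p(B, S) = sqrt(14)/2 (p(B, S) = sqrt(sqrt(6 + 3)/2 + 2) = sqrt(sqrt(9)/2 + 2) = sqrt((1/2)*3 + 2) = sqrt(3/2 + 2) = sqrt(7/2) = sqrt(14)/2)
134 + 75*p(10, 11) = 134 + 75*(sqrt(14)/2) = 134 + 75*sqrt(14)/2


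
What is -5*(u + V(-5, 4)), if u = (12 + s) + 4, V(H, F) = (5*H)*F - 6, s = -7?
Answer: 485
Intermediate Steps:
V(H, F) = -6 + 5*F*H (V(H, F) = 5*F*H - 6 = -6 + 5*F*H)
u = 9 (u = (12 - 7) + 4 = 5 + 4 = 9)
-5*(u + V(-5, 4)) = -5*(9 + (-6 + 5*4*(-5))) = -5*(9 + (-6 - 100)) = -5*(9 - 106) = -5*(-97) = 485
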